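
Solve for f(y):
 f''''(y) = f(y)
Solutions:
 f(y) = C1*exp(-y) + C2*exp(y) + C3*sin(y) + C4*cos(y)


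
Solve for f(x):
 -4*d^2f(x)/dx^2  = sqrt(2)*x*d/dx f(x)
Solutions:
 f(x) = C1 + C2*erf(2^(3/4)*x/4)


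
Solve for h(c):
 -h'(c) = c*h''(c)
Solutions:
 h(c) = C1 + C2*log(c)


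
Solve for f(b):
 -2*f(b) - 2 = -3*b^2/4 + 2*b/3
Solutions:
 f(b) = 3*b^2/8 - b/3 - 1


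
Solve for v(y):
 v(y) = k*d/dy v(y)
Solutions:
 v(y) = C1*exp(y/k)


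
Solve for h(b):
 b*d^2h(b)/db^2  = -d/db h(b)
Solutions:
 h(b) = C1 + C2*log(b)


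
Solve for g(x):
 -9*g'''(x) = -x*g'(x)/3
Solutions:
 g(x) = C1 + Integral(C2*airyai(x/3) + C3*airybi(x/3), x)


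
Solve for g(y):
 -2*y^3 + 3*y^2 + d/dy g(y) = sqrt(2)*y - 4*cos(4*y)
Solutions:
 g(y) = C1 + y^4/2 - y^3 + sqrt(2)*y^2/2 - sin(4*y)


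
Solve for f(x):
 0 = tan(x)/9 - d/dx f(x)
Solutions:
 f(x) = C1 - log(cos(x))/9


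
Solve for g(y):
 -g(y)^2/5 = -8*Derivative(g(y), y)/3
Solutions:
 g(y) = -40/(C1 + 3*y)


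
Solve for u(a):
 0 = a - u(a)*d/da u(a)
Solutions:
 u(a) = -sqrt(C1 + a^2)
 u(a) = sqrt(C1 + a^2)


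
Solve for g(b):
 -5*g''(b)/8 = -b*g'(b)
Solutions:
 g(b) = C1 + C2*erfi(2*sqrt(5)*b/5)


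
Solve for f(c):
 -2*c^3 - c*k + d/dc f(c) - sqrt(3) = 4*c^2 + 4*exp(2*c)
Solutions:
 f(c) = C1 + c^4/2 + 4*c^3/3 + c^2*k/2 + sqrt(3)*c + 2*exp(2*c)


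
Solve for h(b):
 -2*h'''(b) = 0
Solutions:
 h(b) = C1 + C2*b + C3*b^2


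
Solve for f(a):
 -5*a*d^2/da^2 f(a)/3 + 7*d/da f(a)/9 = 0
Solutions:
 f(a) = C1 + C2*a^(22/15)


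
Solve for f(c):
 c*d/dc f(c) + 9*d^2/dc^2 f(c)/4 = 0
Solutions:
 f(c) = C1 + C2*erf(sqrt(2)*c/3)


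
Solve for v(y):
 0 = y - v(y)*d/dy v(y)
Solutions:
 v(y) = -sqrt(C1 + y^2)
 v(y) = sqrt(C1 + y^2)


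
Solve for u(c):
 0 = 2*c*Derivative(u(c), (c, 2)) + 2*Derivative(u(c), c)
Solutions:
 u(c) = C1 + C2*log(c)


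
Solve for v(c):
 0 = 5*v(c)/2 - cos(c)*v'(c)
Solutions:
 v(c) = C1*(sin(c) + 1)^(5/4)/(sin(c) - 1)^(5/4)


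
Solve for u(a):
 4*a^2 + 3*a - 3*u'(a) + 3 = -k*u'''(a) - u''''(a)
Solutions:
 u(a) = C1 + C2*exp(-a*(k^2/(k^3 + sqrt(-4*k^6 + (2*k^3 - 81)^2)/2 - 81/2)^(1/3) + k + (k^3 + sqrt(-4*k^6 + (2*k^3 - 81)^2)/2 - 81/2)^(1/3))/3) + C3*exp(a*(-4*k^2/((-1 + sqrt(3)*I)*(k^3 + sqrt(-4*k^6 + (2*k^3 - 81)^2)/2 - 81/2)^(1/3)) - 2*k + (k^3 + sqrt(-4*k^6 + (2*k^3 - 81)^2)/2 - 81/2)^(1/3) - sqrt(3)*I*(k^3 + sqrt(-4*k^6 + (2*k^3 - 81)^2)/2 - 81/2)^(1/3))/6) + C4*exp(a*(4*k^2/((1 + sqrt(3)*I)*(k^3 + sqrt(-4*k^6 + (2*k^3 - 81)^2)/2 - 81/2)^(1/3)) - 2*k + (k^3 + sqrt(-4*k^6 + (2*k^3 - 81)^2)/2 - 81/2)^(1/3) + sqrt(3)*I*(k^3 + sqrt(-4*k^6 + (2*k^3 - 81)^2)/2 - 81/2)^(1/3))/6) + 4*a^3/9 + a^2/2 + 8*a*k/9 + a


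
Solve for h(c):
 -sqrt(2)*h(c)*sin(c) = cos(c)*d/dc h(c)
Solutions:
 h(c) = C1*cos(c)^(sqrt(2))


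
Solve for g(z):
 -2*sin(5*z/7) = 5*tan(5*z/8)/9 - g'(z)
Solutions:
 g(z) = C1 - 8*log(cos(5*z/8))/9 - 14*cos(5*z/7)/5


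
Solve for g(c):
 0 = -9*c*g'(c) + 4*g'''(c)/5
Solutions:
 g(c) = C1 + Integral(C2*airyai(90^(1/3)*c/2) + C3*airybi(90^(1/3)*c/2), c)


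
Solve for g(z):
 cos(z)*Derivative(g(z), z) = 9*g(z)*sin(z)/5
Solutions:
 g(z) = C1/cos(z)^(9/5)


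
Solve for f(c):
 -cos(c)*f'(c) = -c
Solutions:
 f(c) = C1 + Integral(c/cos(c), c)


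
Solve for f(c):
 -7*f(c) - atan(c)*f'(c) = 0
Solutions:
 f(c) = C1*exp(-7*Integral(1/atan(c), c))


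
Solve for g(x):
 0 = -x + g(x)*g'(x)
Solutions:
 g(x) = -sqrt(C1 + x^2)
 g(x) = sqrt(C1 + x^2)


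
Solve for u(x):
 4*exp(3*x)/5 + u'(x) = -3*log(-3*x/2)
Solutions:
 u(x) = C1 - 3*x*log(-x) + 3*x*(-log(3) + log(2) + 1) - 4*exp(3*x)/15


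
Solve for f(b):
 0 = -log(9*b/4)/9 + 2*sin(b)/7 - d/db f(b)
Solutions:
 f(b) = C1 - b*log(b)/9 - 2*b*log(3)/9 + b/9 + 2*b*log(2)/9 - 2*cos(b)/7


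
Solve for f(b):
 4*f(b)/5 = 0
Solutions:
 f(b) = 0


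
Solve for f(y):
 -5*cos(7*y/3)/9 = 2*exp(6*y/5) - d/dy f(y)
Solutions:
 f(y) = C1 + 5*exp(6*y/5)/3 + 5*sin(7*y/3)/21


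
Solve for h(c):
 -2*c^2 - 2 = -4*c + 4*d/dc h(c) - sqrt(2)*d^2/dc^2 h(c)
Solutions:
 h(c) = C1 + C2*exp(2*sqrt(2)*c) - c^3/6 - sqrt(2)*c^2/8 + c^2/2 - 5*c/8 + sqrt(2)*c/4


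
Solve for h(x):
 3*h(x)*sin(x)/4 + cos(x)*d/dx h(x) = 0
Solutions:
 h(x) = C1*cos(x)^(3/4)


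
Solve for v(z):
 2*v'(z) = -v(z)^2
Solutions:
 v(z) = 2/(C1 + z)


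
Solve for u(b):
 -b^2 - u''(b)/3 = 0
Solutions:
 u(b) = C1 + C2*b - b^4/4


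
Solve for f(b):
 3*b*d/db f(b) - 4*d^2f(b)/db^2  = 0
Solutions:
 f(b) = C1 + C2*erfi(sqrt(6)*b/4)


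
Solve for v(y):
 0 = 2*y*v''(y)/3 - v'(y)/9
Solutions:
 v(y) = C1 + C2*y^(7/6)


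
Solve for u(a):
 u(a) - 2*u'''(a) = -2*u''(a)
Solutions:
 u(a) = C1*exp(a*(-2^(1/3)*(3*sqrt(105) + 31)^(1/3) - 2*2^(2/3)/(3*sqrt(105) + 31)^(1/3) + 4)/12)*sin(2^(1/3)*sqrt(3)*a*(-(3*sqrt(105) + 31)^(1/3) + 2*2^(1/3)/(3*sqrt(105) + 31)^(1/3))/12) + C2*exp(a*(-2^(1/3)*(3*sqrt(105) + 31)^(1/3) - 2*2^(2/3)/(3*sqrt(105) + 31)^(1/3) + 4)/12)*cos(2^(1/3)*sqrt(3)*a*(-(3*sqrt(105) + 31)^(1/3) + 2*2^(1/3)/(3*sqrt(105) + 31)^(1/3))/12) + C3*exp(a*(2*2^(2/3)/(3*sqrt(105) + 31)^(1/3) + 2 + 2^(1/3)*(3*sqrt(105) + 31)^(1/3))/6)


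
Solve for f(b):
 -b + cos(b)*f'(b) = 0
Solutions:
 f(b) = C1 + Integral(b/cos(b), b)


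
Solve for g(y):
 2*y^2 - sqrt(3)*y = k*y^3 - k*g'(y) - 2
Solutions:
 g(y) = C1 + y^4/4 - 2*y^3/(3*k) + sqrt(3)*y^2/(2*k) - 2*y/k


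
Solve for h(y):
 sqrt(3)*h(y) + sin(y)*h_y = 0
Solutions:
 h(y) = C1*(cos(y) + 1)^(sqrt(3)/2)/(cos(y) - 1)^(sqrt(3)/2)


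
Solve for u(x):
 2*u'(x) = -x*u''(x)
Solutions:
 u(x) = C1 + C2/x


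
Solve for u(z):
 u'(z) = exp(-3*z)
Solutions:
 u(z) = C1 - exp(-3*z)/3


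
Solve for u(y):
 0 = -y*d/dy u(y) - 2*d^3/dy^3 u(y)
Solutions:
 u(y) = C1 + Integral(C2*airyai(-2^(2/3)*y/2) + C3*airybi(-2^(2/3)*y/2), y)


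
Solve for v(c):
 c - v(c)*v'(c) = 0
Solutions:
 v(c) = -sqrt(C1 + c^2)
 v(c) = sqrt(C1 + c^2)


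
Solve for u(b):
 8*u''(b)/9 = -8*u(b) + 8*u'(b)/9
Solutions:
 u(b) = (C1*sin(sqrt(35)*b/2) + C2*cos(sqrt(35)*b/2))*exp(b/2)


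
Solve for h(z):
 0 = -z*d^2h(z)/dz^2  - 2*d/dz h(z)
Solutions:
 h(z) = C1 + C2/z


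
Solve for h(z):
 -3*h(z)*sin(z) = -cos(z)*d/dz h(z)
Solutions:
 h(z) = C1/cos(z)^3


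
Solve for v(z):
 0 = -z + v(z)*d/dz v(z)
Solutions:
 v(z) = -sqrt(C1 + z^2)
 v(z) = sqrt(C1 + z^2)


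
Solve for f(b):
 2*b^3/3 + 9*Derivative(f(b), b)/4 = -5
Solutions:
 f(b) = C1 - 2*b^4/27 - 20*b/9


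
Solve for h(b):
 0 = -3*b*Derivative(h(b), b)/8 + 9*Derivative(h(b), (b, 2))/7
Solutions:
 h(b) = C1 + C2*erfi(sqrt(21)*b/12)


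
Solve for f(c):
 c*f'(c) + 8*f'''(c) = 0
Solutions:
 f(c) = C1 + Integral(C2*airyai(-c/2) + C3*airybi(-c/2), c)


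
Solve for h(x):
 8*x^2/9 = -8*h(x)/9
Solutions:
 h(x) = -x^2


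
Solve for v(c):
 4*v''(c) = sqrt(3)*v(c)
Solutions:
 v(c) = C1*exp(-3^(1/4)*c/2) + C2*exp(3^(1/4)*c/2)


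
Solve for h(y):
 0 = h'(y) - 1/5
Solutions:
 h(y) = C1 + y/5


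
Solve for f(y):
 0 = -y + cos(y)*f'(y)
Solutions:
 f(y) = C1 + Integral(y/cos(y), y)


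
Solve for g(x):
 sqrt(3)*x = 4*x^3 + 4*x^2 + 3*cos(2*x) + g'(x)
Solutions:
 g(x) = C1 - x^4 - 4*x^3/3 + sqrt(3)*x^2/2 - 3*sin(2*x)/2


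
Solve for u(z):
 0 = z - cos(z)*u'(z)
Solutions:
 u(z) = C1 + Integral(z/cos(z), z)


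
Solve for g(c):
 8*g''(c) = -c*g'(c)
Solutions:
 g(c) = C1 + C2*erf(c/4)


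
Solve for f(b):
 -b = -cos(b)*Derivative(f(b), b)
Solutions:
 f(b) = C1 + Integral(b/cos(b), b)


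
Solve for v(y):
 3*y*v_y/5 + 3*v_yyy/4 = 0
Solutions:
 v(y) = C1 + Integral(C2*airyai(-10^(2/3)*y/5) + C3*airybi(-10^(2/3)*y/5), y)


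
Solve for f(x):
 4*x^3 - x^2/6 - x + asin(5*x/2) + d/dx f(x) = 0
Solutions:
 f(x) = C1 - x^4 + x^3/18 + x^2/2 - x*asin(5*x/2) - sqrt(4 - 25*x^2)/5


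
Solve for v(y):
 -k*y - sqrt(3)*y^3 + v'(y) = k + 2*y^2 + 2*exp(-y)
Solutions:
 v(y) = C1 + k*y^2/2 + k*y + sqrt(3)*y^4/4 + 2*y^3/3 - 2*exp(-y)


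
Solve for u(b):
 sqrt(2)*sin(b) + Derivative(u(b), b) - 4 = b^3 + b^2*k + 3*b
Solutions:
 u(b) = C1 + b^4/4 + b^3*k/3 + 3*b^2/2 + 4*b + sqrt(2)*cos(b)


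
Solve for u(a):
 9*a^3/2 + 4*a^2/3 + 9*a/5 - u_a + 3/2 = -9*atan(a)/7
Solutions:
 u(a) = C1 + 9*a^4/8 + 4*a^3/9 + 9*a^2/10 + 9*a*atan(a)/7 + 3*a/2 - 9*log(a^2 + 1)/14


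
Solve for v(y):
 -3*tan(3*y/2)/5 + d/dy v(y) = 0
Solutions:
 v(y) = C1 - 2*log(cos(3*y/2))/5


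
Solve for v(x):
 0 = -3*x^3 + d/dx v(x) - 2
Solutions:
 v(x) = C1 + 3*x^4/4 + 2*x


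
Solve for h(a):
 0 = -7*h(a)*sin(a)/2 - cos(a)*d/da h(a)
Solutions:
 h(a) = C1*cos(a)^(7/2)


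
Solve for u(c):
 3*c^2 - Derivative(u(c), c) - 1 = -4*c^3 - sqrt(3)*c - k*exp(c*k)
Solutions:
 u(c) = C1 + c^4 + c^3 + sqrt(3)*c^2/2 - c + exp(c*k)


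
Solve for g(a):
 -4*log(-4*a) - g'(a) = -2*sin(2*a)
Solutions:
 g(a) = C1 - 4*a*log(-a) - 8*a*log(2) + 4*a - cos(2*a)


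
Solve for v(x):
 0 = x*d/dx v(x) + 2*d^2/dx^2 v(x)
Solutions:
 v(x) = C1 + C2*erf(x/2)


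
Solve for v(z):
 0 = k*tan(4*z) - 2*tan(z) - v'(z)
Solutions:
 v(z) = C1 - k*log(cos(4*z))/4 + 2*log(cos(z))


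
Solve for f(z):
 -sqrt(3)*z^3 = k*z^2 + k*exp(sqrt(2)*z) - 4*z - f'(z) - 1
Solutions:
 f(z) = C1 + k*z^3/3 + sqrt(2)*k*exp(sqrt(2)*z)/2 + sqrt(3)*z^4/4 - 2*z^2 - z


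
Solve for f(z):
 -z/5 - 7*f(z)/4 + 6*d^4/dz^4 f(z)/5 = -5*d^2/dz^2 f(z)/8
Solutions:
 f(z) = C1*exp(-sqrt(6)*z*sqrt(-25 + sqrt(14065))/24) + C2*exp(sqrt(6)*z*sqrt(-25 + sqrt(14065))/24) + C3*sin(sqrt(6)*z*sqrt(25 + sqrt(14065))/24) + C4*cos(sqrt(6)*z*sqrt(25 + sqrt(14065))/24) - 4*z/35


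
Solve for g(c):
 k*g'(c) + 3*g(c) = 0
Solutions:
 g(c) = C1*exp(-3*c/k)


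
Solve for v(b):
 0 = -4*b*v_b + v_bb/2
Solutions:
 v(b) = C1 + C2*erfi(2*b)


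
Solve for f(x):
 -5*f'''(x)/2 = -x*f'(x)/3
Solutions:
 f(x) = C1 + Integral(C2*airyai(15^(2/3)*2^(1/3)*x/15) + C3*airybi(15^(2/3)*2^(1/3)*x/15), x)


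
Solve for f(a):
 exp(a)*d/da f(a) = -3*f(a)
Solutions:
 f(a) = C1*exp(3*exp(-a))


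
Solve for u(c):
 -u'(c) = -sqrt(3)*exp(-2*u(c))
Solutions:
 u(c) = log(-sqrt(C1 + 2*sqrt(3)*c))
 u(c) = log(C1 + 2*sqrt(3)*c)/2


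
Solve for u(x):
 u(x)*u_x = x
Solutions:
 u(x) = -sqrt(C1 + x^2)
 u(x) = sqrt(C1 + x^2)


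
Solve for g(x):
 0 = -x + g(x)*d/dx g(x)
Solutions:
 g(x) = -sqrt(C1 + x^2)
 g(x) = sqrt(C1 + x^2)


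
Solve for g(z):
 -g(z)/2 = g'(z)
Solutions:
 g(z) = C1*exp(-z/2)


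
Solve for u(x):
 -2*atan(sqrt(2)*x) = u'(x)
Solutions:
 u(x) = C1 - 2*x*atan(sqrt(2)*x) + sqrt(2)*log(2*x^2 + 1)/2


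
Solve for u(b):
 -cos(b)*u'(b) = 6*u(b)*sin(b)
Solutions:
 u(b) = C1*cos(b)^6


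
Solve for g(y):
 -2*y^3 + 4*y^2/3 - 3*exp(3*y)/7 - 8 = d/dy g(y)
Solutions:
 g(y) = C1 - y^4/2 + 4*y^3/9 - 8*y - exp(3*y)/7


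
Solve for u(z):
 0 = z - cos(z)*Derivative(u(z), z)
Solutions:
 u(z) = C1 + Integral(z/cos(z), z)


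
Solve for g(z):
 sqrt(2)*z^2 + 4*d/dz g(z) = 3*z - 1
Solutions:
 g(z) = C1 - sqrt(2)*z^3/12 + 3*z^2/8 - z/4


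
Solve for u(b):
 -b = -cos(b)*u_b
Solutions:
 u(b) = C1 + Integral(b/cos(b), b)


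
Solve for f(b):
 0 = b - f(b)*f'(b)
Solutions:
 f(b) = -sqrt(C1 + b^2)
 f(b) = sqrt(C1 + b^2)


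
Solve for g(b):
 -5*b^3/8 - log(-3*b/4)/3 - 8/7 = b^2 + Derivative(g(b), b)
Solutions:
 g(b) = C1 - 5*b^4/32 - b^3/3 - b*log(-b)/3 + b*(-log(3) - 17/21 + 2*log(6)/3)


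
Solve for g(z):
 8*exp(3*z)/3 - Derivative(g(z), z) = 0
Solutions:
 g(z) = C1 + 8*exp(3*z)/9


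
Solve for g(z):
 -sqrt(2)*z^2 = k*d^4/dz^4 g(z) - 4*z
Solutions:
 g(z) = C1 + C2*z + C3*z^2 + C4*z^3 - sqrt(2)*z^6/(360*k) + z^5/(30*k)


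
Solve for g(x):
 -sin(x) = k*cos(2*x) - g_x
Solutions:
 g(x) = C1 + k*sin(2*x)/2 - cos(x)


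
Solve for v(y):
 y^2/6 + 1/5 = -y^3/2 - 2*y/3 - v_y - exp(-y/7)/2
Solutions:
 v(y) = C1 - y^4/8 - y^3/18 - y^2/3 - y/5 + 7*exp(-y/7)/2


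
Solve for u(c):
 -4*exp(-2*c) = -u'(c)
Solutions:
 u(c) = C1 - 2*exp(-2*c)


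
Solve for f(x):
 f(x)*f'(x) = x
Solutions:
 f(x) = -sqrt(C1 + x^2)
 f(x) = sqrt(C1 + x^2)


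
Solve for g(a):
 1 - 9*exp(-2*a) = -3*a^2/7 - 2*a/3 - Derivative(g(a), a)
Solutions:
 g(a) = C1 - a^3/7 - a^2/3 - a - 9*exp(-2*a)/2


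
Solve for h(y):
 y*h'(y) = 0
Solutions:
 h(y) = C1


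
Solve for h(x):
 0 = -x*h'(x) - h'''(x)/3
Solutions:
 h(x) = C1 + Integral(C2*airyai(-3^(1/3)*x) + C3*airybi(-3^(1/3)*x), x)


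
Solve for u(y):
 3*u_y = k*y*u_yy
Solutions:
 u(y) = C1 + y^(((re(k) + 3)*re(k) + im(k)^2)/(re(k)^2 + im(k)^2))*(C2*sin(3*log(y)*Abs(im(k))/(re(k)^2 + im(k)^2)) + C3*cos(3*log(y)*im(k)/(re(k)^2 + im(k)^2)))


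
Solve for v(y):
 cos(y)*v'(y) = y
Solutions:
 v(y) = C1 + Integral(y/cos(y), y)


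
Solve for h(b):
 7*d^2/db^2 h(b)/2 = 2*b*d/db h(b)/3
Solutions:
 h(b) = C1 + C2*erfi(sqrt(42)*b/21)


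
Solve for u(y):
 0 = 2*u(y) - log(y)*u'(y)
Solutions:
 u(y) = C1*exp(2*li(y))


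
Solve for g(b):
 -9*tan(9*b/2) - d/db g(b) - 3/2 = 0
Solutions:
 g(b) = C1 - 3*b/2 + 2*log(cos(9*b/2))


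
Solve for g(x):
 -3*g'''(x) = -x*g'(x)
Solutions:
 g(x) = C1 + Integral(C2*airyai(3^(2/3)*x/3) + C3*airybi(3^(2/3)*x/3), x)


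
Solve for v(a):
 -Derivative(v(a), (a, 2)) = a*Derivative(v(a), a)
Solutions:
 v(a) = C1 + C2*erf(sqrt(2)*a/2)


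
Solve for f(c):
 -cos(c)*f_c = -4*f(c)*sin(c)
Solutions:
 f(c) = C1/cos(c)^4


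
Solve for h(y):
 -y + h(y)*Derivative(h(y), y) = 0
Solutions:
 h(y) = -sqrt(C1 + y^2)
 h(y) = sqrt(C1 + y^2)


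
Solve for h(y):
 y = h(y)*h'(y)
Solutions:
 h(y) = -sqrt(C1 + y^2)
 h(y) = sqrt(C1 + y^2)


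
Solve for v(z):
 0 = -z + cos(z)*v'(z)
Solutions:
 v(z) = C1 + Integral(z/cos(z), z)


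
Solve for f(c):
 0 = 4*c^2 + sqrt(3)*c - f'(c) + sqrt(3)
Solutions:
 f(c) = C1 + 4*c^3/3 + sqrt(3)*c^2/2 + sqrt(3)*c


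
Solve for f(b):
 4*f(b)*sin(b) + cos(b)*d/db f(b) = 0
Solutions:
 f(b) = C1*cos(b)^4


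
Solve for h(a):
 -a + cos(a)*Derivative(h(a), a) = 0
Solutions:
 h(a) = C1 + Integral(a/cos(a), a)


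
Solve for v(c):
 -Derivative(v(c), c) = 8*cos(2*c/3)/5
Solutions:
 v(c) = C1 - 12*sin(2*c/3)/5


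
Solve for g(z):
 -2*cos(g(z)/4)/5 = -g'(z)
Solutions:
 -2*z/5 - 2*log(sin(g(z)/4) - 1) + 2*log(sin(g(z)/4) + 1) = C1


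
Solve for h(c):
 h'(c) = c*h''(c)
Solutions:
 h(c) = C1 + C2*c^2


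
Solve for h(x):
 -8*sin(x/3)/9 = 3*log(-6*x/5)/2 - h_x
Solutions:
 h(x) = C1 + 3*x*log(-x)/2 - 2*x*log(5) - 3*x/2 + x*log(30)/2 + x*log(6) - 8*cos(x/3)/3


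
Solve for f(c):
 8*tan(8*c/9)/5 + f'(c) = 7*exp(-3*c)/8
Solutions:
 f(c) = C1 - 9*log(tan(8*c/9)^2 + 1)/10 - 7*exp(-3*c)/24


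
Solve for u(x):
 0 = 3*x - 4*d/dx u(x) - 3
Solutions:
 u(x) = C1 + 3*x^2/8 - 3*x/4


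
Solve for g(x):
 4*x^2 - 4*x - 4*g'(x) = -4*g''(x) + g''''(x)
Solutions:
 g(x) = C1 + C2*exp(6^(1/3)*x*(2*6^(1/3)/(sqrt(33) + 9)^(1/3) + (sqrt(33) + 9)^(1/3))/6)*sin(2^(1/3)*3^(1/6)*x*(-3^(2/3)*(sqrt(33) + 9)^(1/3)/6 + 2^(1/3)/(sqrt(33) + 9)^(1/3))) + C3*exp(6^(1/3)*x*(2*6^(1/3)/(sqrt(33) + 9)^(1/3) + (sqrt(33) + 9)^(1/3))/6)*cos(2^(1/3)*3^(1/6)*x*(-3^(2/3)*(sqrt(33) + 9)^(1/3)/6 + 2^(1/3)/(sqrt(33) + 9)^(1/3))) + C4*exp(-6^(1/3)*x*(2*6^(1/3)/(sqrt(33) + 9)^(1/3) + (sqrt(33) + 9)^(1/3))/3) + x^3/3 + x^2/2 + x


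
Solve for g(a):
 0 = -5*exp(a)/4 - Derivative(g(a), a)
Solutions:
 g(a) = C1 - 5*exp(a)/4


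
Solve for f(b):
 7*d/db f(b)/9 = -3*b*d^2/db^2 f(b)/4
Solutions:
 f(b) = C1 + C2/b^(1/27)


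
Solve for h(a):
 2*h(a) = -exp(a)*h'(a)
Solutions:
 h(a) = C1*exp(2*exp(-a))


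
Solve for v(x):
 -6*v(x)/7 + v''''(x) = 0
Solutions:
 v(x) = C1*exp(-6^(1/4)*7^(3/4)*x/7) + C2*exp(6^(1/4)*7^(3/4)*x/7) + C3*sin(6^(1/4)*7^(3/4)*x/7) + C4*cos(6^(1/4)*7^(3/4)*x/7)


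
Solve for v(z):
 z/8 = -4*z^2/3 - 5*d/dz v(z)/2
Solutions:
 v(z) = C1 - 8*z^3/45 - z^2/40


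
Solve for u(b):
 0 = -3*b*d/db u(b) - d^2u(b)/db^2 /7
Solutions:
 u(b) = C1 + C2*erf(sqrt(42)*b/2)


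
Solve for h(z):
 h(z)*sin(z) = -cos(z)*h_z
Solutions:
 h(z) = C1*cos(z)


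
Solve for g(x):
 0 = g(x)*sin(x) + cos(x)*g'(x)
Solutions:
 g(x) = C1*cos(x)


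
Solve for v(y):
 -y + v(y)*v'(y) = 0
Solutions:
 v(y) = -sqrt(C1 + y^2)
 v(y) = sqrt(C1 + y^2)


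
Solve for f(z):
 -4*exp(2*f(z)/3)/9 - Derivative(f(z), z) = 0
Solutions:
 f(z) = 3*log(-sqrt(-1/(C1 - 4*z))) - 3*log(2) + 3*log(6)/2 + 3*log(3)
 f(z) = 3*log(-1/(C1 - 4*z))/2 - 3*log(2) + 3*log(6)/2 + 3*log(3)


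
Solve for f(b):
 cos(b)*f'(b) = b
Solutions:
 f(b) = C1 + Integral(b/cos(b), b)


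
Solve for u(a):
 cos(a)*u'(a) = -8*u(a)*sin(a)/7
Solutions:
 u(a) = C1*cos(a)^(8/7)


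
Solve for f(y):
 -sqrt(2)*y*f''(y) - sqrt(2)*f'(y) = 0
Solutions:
 f(y) = C1 + C2*log(y)


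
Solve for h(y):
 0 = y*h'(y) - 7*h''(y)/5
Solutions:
 h(y) = C1 + C2*erfi(sqrt(70)*y/14)


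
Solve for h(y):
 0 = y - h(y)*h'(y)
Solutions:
 h(y) = -sqrt(C1 + y^2)
 h(y) = sqrt(C1 + y^2)


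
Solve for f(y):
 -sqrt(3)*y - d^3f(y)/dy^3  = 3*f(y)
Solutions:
 f(y) = C3*exp(-3^(1/3)*y) - sqrt(3)*y/3 + (C1*sin(3^(5/6)*y/2) + C2*cos(3^(5/6)*y/2))*exp(3^(1/3)*y/2)


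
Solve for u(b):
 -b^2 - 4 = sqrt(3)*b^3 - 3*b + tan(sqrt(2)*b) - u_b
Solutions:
 u(b) = C1 + sqrt(3)*b^4/4 + b^3/3 - 3*b^2/2 + 4*b - sqrt(2)*log(cos(sqrt(2)*b))/2


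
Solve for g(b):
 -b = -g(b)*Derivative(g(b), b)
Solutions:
 g(b) = -sqrt(C1 + b^2)
 g(b) = sqrt(C1 + b^2)


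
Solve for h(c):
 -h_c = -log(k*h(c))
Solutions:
 li(k*h(c))/k = C1 + c


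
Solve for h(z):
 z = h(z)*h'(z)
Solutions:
 h(z) = -sqrt(C1 + z^2)
 h(z) = sqrt(C1 + z^2)


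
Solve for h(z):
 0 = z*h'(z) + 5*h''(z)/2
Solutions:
 h(z) = C1 + C2*erf(sqrt(5)*z/5)


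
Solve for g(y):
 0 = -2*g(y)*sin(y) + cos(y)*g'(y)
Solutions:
 g(y) = C1/cos(y)^2


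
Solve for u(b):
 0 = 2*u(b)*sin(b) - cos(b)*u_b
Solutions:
 u(b) = C1/cos(b)^2


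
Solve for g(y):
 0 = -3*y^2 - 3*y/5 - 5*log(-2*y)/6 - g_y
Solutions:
 g(y) = C1 - y^3 - 3*y^2/10 - 5*y*log(-y)/6 + 5*y*(1 - log(2))/6


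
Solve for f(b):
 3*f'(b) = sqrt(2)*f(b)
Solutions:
 f(b) = C1*exp(sqrt(2)*b/3)


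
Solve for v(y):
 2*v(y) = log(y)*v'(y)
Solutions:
 v(y) = C1*exp(2*li(y))


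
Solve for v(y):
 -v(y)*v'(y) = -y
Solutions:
 v(y) = -sqrt(C1 + y^2)
 v(y) = sqrt(C1 + y^2)


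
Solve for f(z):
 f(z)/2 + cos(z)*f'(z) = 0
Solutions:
 f(z) = C1*(sin(z) - 1)^(1/4)/(sin(z) + 1)^(1/4)


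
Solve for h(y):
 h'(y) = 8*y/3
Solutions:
 h(y) = C1 + 4*y^2/3


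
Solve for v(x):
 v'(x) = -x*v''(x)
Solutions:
 v(x) = C1 + C2*log(x)


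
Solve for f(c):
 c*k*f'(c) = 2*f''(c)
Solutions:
 f(c) = Piecewise((-sqrt(pi)*C1*erf(c*sqrt(-k)/2)/sqrt(-k) - C2, (k > 0) | (k < 0)), (-C1*c - C2, True))


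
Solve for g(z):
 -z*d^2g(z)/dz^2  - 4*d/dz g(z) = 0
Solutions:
 g(z) = C1 + C2/z^3


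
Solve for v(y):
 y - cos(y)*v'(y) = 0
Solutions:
 v(y) = C1 + Integral(y/cos(y), y)


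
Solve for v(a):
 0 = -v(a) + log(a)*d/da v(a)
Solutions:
 v(a) = C1*exp(li(a))


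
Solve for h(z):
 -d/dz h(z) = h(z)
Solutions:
 h(z) = C1*exp(-z)


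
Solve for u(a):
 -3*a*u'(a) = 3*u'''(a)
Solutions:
 u(a) = C1 + Integral(C2*airyai(-a) + C3*airybi(-a), a)


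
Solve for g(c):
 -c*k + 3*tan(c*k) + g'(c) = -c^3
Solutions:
 g(c) = C1 - c^4/4 + c^2*k/2 - 3*Piecewise((-log(cos(c*k))/k, Ne(k, 0)), (0, True))


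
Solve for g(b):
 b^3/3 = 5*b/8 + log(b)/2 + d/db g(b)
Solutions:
 g(b) = C1 + b^4/12 - 5*b^2/16 - b*log(b)/2 + b/2


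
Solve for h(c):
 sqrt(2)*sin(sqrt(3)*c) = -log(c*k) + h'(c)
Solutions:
 h(c) = C1 + c*log(c*k) - c - sqrt(6)*cos(sqrt(3)*c)/3


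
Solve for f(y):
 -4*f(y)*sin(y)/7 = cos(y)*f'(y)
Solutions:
 f(y) = C1*cos(y)^(4/7)


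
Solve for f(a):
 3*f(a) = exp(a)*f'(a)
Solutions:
 f(a) = C1*exp(-3*exp(-a))


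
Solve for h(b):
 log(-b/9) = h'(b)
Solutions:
 h(b) = C1 + b*log(-b) + b*(-2*log(3) - 1)


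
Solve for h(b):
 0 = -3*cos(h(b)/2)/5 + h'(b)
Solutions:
 -3*b/5 - log(sin(h(b)/2) - 1) + log(sin(h(b)/2) + 1) = C1


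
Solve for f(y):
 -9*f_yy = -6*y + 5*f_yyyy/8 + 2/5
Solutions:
 f(y) = C1 + C2*y + C3*sin(6*sqrt(10)*y/5) + C4*cos(6*sqrt(10)*y/5) + y^3/9 - y^2/45


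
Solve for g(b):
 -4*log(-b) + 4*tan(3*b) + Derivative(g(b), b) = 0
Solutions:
 g(b) = C1 + 4*b*log(-b) - 4*b + 4*log(cos(3*b))/3


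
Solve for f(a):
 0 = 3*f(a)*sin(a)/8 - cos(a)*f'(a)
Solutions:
 f(a) = C1/cos(a)^(3/8)


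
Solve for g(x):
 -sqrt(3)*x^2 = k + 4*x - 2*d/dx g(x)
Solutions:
 g(x) = C1 + k*x/2 + sqrt(3)*x^3/6 + x^2


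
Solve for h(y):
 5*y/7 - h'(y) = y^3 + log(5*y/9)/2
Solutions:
 h(y) = C1 - y^4/4 + 5*y^2/14 - y*log(y)/2 - y*log(5)/2 + y/2 + y*log(3)


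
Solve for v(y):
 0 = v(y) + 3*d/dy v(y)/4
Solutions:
 v(y) = C1*exp(-4*y/3)


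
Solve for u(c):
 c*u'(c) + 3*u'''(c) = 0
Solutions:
 u(c) = C1 + Integral(C2*airyai(-3^(2/3)*c/3) + C3*airybi(-3^(2/3)*c/3), c)


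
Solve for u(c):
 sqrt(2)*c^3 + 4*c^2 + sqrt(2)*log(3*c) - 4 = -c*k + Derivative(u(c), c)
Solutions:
 u(c) = C1 + sqrt(2)*c^4/4 + 4*c^3/3 + c^2*k/2 + sqrt(2)*c*log(c) - 4*c - sqrt(2)*c + sqrt(2)*c*log(3)


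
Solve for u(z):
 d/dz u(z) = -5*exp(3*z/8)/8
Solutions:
 u(z) = C1 - 5*exp(3*z/8)/3


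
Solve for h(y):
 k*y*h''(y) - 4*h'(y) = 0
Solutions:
 h(y) = C1 + y^(((re(k) + 4)*re(k) + im(k)^2)/(re(k)^2 + im(k)^2))*(C2*sin(4*log(y)*Abs(im(k))/(re(k)^2 + im(k)^2)) + C3*cos(4*log(y)*im(k)/(re(k)^2 + im(k)^2)))


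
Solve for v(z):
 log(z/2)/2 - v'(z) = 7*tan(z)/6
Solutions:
 v(z) = C1 + z*log(z)/2 - z/2 - z*log(2)/2 + 7*log(cos(z))/6


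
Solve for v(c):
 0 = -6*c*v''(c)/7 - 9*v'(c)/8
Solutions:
 v(c) = C1 + C2/c^(5/16)


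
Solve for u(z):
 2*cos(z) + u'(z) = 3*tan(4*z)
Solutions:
 u(z) = C1 - 3*log(cos(4*z))/4 - 2*sin(z)


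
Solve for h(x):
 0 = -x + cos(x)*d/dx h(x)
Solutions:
 h(x) = C1 + Integral(x/cos(x), x)


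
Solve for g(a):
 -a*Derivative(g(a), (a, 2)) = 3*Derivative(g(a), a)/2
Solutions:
 g(a) = C1 + C2/sqrt(a)


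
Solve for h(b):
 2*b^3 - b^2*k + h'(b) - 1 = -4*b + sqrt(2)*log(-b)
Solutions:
 h(b) = C1 - b^4/2 + b^3*k/3 - 2*b^2 + sqrt(2)*b*log(-b) + b*(1 - sqrt(2))


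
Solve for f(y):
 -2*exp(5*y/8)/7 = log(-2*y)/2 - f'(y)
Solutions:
 f(y) = C1 + y*log(-y)/2 + y*(-1 + log(2))/2 + 16*exp(5*y/8)/35


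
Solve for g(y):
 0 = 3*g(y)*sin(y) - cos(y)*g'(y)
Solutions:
 g(y) = C1/cos(y)^3


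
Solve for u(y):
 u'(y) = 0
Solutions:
 u(y) = C1


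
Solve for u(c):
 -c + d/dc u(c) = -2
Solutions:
 u(c) = C1 + c^2/2 - 2*c


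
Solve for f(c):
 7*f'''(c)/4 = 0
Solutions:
 f(c) = C1 + C2*c + C3*c^2


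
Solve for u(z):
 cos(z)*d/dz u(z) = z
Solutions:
 u(z) = C1 + Integral(z/cos(z), z)


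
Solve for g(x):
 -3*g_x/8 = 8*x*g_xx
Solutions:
 g(x) = C1 + C2*x^(61/64)


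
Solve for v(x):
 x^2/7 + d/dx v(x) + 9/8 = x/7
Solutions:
 v(x) = C1 - x^3/21 + x^2/14 - 9*x/8


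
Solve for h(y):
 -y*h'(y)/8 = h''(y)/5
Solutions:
 h(y) = C1 + C2*erf(sqrt(5)*y/4)


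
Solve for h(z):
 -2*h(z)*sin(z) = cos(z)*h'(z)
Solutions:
 h(z) = C1*cos(z)^2


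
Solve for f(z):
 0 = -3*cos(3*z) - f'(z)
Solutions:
 f(z) = C1 - sin(3*z)


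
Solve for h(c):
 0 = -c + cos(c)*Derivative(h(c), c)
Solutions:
 h(c) = C1 + Integral(c/cos(c), c)


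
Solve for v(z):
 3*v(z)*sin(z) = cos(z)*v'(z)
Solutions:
 v(z) = C1/cos(z)^3


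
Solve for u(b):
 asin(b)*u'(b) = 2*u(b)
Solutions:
 u(b) = C1*exp(2*Integral(1/asin(b), b))


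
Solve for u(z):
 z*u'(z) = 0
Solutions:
 u(z) = C1


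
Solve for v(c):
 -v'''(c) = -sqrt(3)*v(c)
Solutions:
 v(c) = C3*exp(3^(1/6)*c) + (C1*sin(3^(2/3)*c/2) + C2*cos(3^(2/3)*c/2))*exp(-3^(1/6)*c/2)


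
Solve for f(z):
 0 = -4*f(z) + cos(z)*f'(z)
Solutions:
 f(z) = C1*(sin(z)^2 + 2*sin(z) + 1)/(sin(z)^2 - 2*sin(z) + 1)


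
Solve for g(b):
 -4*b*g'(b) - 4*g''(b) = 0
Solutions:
 g(b) = C1 + C2*erf(sqrt(2)*b/2)


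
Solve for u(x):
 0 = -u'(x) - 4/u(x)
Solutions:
 u(x) = -sqrt(C1 - 8*x)
 u(x) = sqrt(C1 - 8*x)


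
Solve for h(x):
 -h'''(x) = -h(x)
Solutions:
 h(x) = C3*exp(x) + (C1*sin(sqrt(3)*x/2) + C2*cos(sqrt(3)*x/2))*exp(-x/2)


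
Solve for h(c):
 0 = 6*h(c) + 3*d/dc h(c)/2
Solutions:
 h(c) = C1*exp(-4*c)


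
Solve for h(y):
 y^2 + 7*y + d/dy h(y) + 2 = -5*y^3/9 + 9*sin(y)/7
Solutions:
 h(y) = C1 - 5*y^4/36 - y^3/3 - 7*y^2/2 - 2*y - 9*cos(y)/7


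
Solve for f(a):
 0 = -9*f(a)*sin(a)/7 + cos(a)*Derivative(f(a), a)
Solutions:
 f(a) = C1/cos(a)^(9/7)


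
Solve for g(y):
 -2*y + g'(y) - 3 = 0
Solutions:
 g(y) = C1 + y^2 + 3*y


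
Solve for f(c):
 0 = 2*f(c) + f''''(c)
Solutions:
 f(c) = (C1*sin(2^(3/4)*c/2) + C2*cos(2^(3/4)*c/2))*exp(-2^(3/4)*c/2) + (C3*sin(2^(3/4)*c/2) + C4*cos(2^(3/4)*c/2))*exp(2^(3/4)*c/2)


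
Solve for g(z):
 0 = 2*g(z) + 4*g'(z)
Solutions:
 g(z) = C1*exp(-z/2)


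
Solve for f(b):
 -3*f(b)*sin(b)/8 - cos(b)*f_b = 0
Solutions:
 f(b) = C1*cos(b)^(3/8)


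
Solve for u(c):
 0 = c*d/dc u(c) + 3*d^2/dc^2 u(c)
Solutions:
 u(c) = C1 + C2*erf(sqrt(6)*c/6)


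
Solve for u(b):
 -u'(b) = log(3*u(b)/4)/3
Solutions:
 -3*Integral(1/(-log(_y) - log(3) + 2*log(2)), (_y, u(b))) = C1 - b


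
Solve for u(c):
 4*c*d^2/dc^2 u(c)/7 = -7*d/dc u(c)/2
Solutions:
 u(c) = C1 + C2/c^(41/8)


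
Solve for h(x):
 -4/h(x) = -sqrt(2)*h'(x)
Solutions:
 h(x) = -sqrt(C1 + 4*sqrt(2)*x)
 h(x) = sqrt(C1 + 4*sqrt(2)*x)


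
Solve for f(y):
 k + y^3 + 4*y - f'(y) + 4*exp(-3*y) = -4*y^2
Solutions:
 f(y) = C1 + k*y + y^4/4 + 4*y^3/3 + 2*y^2 - 4*exp(-3*y)/3


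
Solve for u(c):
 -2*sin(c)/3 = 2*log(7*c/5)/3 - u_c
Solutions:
 u(c) = C1 + 2*c*log(c)/3 - 2*c*log(5)/3 - 2*c/3 + 2*c*log(7)/3 - 2*cos(c)/3


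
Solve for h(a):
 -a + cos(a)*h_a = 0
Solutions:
 h(a) = C1 + Integral(a/cos(a), a)


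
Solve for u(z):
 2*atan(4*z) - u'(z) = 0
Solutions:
 u(z) = C1 + 2*z*atan(4*z) - log(16*z^2 + 1)/4


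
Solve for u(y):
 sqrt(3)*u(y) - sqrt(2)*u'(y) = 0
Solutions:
 u(y) = C1*exp(sqrt(6)*y/2)


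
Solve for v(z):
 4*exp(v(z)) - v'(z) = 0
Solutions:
 v(z) = log(-1/(C1 + 4*z))


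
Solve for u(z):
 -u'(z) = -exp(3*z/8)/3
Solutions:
 u(z) = C1 + 8*exp(3*z/8)/9


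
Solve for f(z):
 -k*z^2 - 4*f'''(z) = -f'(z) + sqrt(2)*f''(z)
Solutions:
 f(z) = C1 + C2*exp(-sqrt(2)*z/2) + C3*exp(sqrt(2)*z/4) + k*z^3/3 + sqrt(2)*k*z^2 + 12*k*z


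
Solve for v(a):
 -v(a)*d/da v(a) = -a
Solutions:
 v(a) = -sqrt(C1 + a^2)
 v(a) = sqrt(C1 + a^2)


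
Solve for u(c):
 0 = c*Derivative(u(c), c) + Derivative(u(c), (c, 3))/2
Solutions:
 u(c) = C1 + Integral(C2*airyai(-2^(1/3)*c) + C3*airybi(-2^(1/3)*c), c)


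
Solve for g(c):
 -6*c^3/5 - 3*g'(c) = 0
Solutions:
 g(c) = C1 - c^4/10


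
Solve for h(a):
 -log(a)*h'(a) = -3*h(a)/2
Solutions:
 h(a) = C1*exp(3*li(a)/2)


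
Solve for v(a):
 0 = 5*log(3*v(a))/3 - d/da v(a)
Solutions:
 -3*Integral(1/(log(_y) + log(3)), (_y, v(a)))/5 = C1 - a


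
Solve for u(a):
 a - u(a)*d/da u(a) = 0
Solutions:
 u(a) = -sqrt(C1 + a^2)
 u(a) = sqrt(C1 + a^2)


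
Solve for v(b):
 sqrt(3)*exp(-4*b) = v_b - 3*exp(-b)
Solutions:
 v(b) = C1 - 3*exp(-b) - sqrt(3)*exp(-4*b)/4


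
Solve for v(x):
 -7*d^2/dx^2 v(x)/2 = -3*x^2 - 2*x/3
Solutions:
 v(x) = C1 + C2*x + x^4/14 + 2*x^3/63


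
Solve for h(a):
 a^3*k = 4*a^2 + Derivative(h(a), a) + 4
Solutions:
 h(a) = C1 + a^4*k/4 - 4*a^3/3 - 4*a


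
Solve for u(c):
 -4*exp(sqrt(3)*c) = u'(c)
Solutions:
 u(c) = C1 - 4*sqrt(3)*exp(sqrt(3)*c)/3


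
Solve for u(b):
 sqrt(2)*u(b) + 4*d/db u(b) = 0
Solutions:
 u(b) = C1*exp(-sqrt(2)*b/4)


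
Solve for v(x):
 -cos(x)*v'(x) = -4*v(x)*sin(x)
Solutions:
 v(x) = C1/cos(x)^4


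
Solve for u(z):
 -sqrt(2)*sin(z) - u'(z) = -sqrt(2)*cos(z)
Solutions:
 u(z) = C1 + 2*sin(z + pi/4)


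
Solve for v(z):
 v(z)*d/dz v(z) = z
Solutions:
 v(z) = -sqrt(C1 + z^2)
 v(z) = sqrt(C1 + z^2)


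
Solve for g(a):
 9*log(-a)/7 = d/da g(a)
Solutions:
 g(a) = C1 + 9*a*log(-a)/7 - 9*a/7


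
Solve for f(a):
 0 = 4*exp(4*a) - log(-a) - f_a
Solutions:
 f(a) = C1 - a*log(-a) + a + exp(4*a)


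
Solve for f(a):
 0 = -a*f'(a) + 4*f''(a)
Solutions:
 f(a) = C1 + C2*erfi(sqrt(2)*a/4)


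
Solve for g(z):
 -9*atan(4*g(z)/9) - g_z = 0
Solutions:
 Integral(1/atan(4*_y/9), (_y, g(z))) = C1 - 9*z


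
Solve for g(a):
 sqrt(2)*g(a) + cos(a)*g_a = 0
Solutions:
 g(a) = C1*(sin(a) - 1)^(sqrt(2)/2)/(sin(a) + 1)^(sqrt(2)/2)


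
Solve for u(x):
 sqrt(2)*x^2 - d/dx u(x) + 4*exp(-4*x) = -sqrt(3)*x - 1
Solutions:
 u(x) = C1 + sqrt(2)*x^3/3 + sqrt(3)*x^2/2 + x - exp(-4*x)


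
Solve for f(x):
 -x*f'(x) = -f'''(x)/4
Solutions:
 f(x) = C1 + Integral(C2*airyai(2^(2/3)*x) + C3*airybi(2^(2/3)*x), x)


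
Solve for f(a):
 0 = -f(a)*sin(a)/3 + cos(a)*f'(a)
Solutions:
 f(a) = C1/cos(a)^(1/3)


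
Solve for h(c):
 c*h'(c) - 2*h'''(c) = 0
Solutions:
 h(c) = C1 + Integral(C2*airyai(2^(2/3)*c/2) + C3*airybi(2^(2/3)*c/2), c)


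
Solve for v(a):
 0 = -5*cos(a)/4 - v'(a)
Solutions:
 v(a) = C1 - 5*sin(a)/4


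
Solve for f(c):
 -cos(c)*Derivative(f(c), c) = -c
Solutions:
 f(c) = C1 + Integral(c/cos(c), c)


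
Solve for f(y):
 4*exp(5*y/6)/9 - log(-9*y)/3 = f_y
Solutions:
 f(y) = C1 - y*log(-y)/3 + y*(1 - 2*log(3))/3 + 8*exp(5*y/6)/15


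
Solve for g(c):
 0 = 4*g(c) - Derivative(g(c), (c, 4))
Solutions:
 g(c) = C1*exp(-sqrt(2)*c) + C2*exp(sqrt(2)*c) + C3*sin(sqrt(2)*c) + C4*cos(sqrt(2)*c)


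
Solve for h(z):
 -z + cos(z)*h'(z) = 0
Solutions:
 h(z) = C1 + Integral(z/cos(z), z)


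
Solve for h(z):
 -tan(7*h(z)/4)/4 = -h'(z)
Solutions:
 h(z) = -4*asin(C1*exp(7*z/16))/7 + 4*pi/7
 h(z) = 4*asin(C1*exp(7*z/16))/7


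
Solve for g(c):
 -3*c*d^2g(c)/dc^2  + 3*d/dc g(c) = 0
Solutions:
 g(c) = C1 + C2*c^2


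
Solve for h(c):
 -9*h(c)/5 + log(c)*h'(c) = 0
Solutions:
 h(c) = C1*exp(9*li(c)/5)


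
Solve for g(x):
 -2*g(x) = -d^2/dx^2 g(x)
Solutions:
 g(x) = C1*exp(-sqrt(2)*x) + C2*exp(sqrt(2)*x)


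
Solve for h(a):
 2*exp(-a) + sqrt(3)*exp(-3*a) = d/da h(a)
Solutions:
 h(a) = C1 - 2*exp(-a) - sqrt(3)*exp(-3*a)/3


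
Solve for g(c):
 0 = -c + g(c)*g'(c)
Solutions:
 g(c) = -sqrt(C1 + c^2)
 g(c) = sqrt(C1 + c^2)


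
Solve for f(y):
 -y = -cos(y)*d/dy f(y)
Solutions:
 f(y) = C1 + Integral(y/cos(y), y)


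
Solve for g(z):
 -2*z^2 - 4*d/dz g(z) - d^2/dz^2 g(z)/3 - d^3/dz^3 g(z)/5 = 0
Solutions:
 g(z) = C1 - z^3/6 + z^2/24 + 31*z/720 + (C2*sin(sqrt(695)*z/6) + C3*cos(sqrt(695)*z/6))*exp(-5*z/6)


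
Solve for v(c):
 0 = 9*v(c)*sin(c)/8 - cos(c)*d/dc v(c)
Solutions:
 v(c) = C1/cos(c)^(9/8)


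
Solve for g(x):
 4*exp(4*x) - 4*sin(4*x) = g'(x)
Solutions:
 g(x) = C1 + exp(4*x) + cos(4*x)


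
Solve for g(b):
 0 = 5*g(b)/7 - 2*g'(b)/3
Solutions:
 g(b) = C1*exp(15*b/14)


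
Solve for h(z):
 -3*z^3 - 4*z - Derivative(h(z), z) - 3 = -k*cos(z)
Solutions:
 h(z) = C1 + k*sin(z) - 3*z^4/4 - 2*z^2 - 3*z


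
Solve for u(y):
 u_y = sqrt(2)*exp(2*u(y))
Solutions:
 u(y) = log(-sqrt(-1/(C1 + sqrt(2)*y))) - log(2)/2
 u(y) = log(-1/(C1 + sqrt(2)*y))/2 - log(2)/2


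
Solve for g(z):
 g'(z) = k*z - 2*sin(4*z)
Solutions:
 g(z) = C1 + k*z^2/2 + cos(4*z)/2


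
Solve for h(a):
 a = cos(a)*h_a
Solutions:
 h(a) = C1 + Integral(a/cos(a), a)


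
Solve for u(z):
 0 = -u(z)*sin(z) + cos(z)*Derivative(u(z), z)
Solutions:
 u(z) = C1/cos(z)


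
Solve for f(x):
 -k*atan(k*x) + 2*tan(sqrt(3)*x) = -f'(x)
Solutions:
 f(x) = C1 + k*Piecewise((x*atan(k*x) - log(k^2*x^2 + 1)/(2*k), Ne(k, 0)), (0, True)) + 2*sqrt(3)*log(cos(sqrt(3)*x))/3


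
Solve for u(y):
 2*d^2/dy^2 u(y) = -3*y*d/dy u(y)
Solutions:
 u(y) = C1 + C2*erf(sqrt(3)*y/2)


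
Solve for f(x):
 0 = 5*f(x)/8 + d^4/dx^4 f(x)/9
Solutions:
 f(x) = (C1*sin(2^(3/4)*sqrt(3)*5^(1/4)*x/4) + C2*cos(2^(3/4)*sqrt(3)*5^(1/4)*x/4))*exp(-2^(3/4)*sqrt(3)*5^(1/4)*x/4) + (C3*sin(2^(3/4)*sqrt(3)*5^(1/4)*x/4) + C4*cos(2^(3/4)*sqrt(3)*5^(1/4)*x/4))*exp(2^(3/4)*sqrt(3)*5^(1/4)*x/4)


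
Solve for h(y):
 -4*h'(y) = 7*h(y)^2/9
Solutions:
 h(y) = 36/(C1 + 7*y)


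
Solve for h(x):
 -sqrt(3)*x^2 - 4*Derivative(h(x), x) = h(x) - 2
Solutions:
 h(x) = C1*exp(-x/4) - sqrt(3)*x^2 + 8*sqrt(3)*x - 32*sqrt(3) + 2


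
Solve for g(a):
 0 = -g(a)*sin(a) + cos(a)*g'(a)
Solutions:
 g(a) = C1/cos(a)


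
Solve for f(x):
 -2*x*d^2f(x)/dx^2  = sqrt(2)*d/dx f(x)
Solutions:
 f(x) = C1 + C2*x^(1 - sqrt(2)/2)


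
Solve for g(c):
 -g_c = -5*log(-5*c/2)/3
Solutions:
 g(c) = C1 + 5*c*log(-c)/3 + 5*c*(-1 - log(2) + log(5))/3


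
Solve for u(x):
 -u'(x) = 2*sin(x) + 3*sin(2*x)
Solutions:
 u(x) = C1 - 3*sin(x)^2 + 2*cos(x)


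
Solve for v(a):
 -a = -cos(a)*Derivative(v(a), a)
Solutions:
 v(a) = C1 + Integral(a/cos(a), a)


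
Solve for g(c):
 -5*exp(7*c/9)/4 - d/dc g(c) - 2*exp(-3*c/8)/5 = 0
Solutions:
 g(c) = C1 - 45*exp(7*c/9)/28 + 16*exp(-3*c/8)/15


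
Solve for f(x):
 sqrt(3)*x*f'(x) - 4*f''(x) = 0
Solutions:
 f(x) = C1 + C2*erfi(sqrt(2)*3^(1/4)*x/4)


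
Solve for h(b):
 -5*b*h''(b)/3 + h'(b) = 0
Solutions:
 h(b) = C1 + C2*b^(8/5)


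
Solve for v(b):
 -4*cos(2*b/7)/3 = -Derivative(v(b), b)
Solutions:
 v(b) = C1 + 14*sin(2*b/7)/3


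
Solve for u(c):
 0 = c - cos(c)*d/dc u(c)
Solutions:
 u(c) = C1 + Integral(c/cos(c), c)


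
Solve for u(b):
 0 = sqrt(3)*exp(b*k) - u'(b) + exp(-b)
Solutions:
 u(b) = C1 - exp(-b) + sqrt(3)*exp(b*k)/k


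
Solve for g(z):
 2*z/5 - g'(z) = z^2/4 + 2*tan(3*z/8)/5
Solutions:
 g(z) = C1 - z^3/12 + z^2/5 + 16*log(cos(3*z/8))/15


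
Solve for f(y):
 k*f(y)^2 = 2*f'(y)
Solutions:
 f(y) = -2/(C1 + k*y)


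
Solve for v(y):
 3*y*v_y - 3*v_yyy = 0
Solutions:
 v(y) = C1 + Integral(C2*airyai(y) + C3*airybi(y), y)


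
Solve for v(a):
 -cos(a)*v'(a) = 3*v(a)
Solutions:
 v(a) = C1*(sin(a) - 1)^(3/2)/(sin(a) + 1)^(3/2)


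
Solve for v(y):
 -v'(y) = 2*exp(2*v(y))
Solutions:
 v(y) = log(-sqrt(-1/(C1 - 2*y))) - log(2)/2
 v(y) = log(-1/(C1 - 2*y))/2 - log(2)/2


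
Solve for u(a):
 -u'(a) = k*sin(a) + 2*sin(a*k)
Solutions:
 u(a) = C1 + k*cos(a) + 2*cos(a*k)/k


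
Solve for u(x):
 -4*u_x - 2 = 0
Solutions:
 u(x) = C1 - x/2


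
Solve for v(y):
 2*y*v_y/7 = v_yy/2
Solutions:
 v(y) = C1 + C2*erfi(sqrt(14)*y/7)


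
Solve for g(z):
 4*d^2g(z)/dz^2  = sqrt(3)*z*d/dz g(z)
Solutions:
 g(z) = C1 + C2*erfi(sqrt(2)*3^(1/4)*z/4)


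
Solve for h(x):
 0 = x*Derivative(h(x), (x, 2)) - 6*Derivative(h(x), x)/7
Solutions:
 h(x) = C1 + C2*x^(13/7)


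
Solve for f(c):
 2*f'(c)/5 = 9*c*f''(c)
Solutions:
 f(c) = C1 + C2*c^(47/45)


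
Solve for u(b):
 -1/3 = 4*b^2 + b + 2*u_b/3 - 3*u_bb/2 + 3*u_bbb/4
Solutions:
 u(b) = C1 + C2*exp(2*b/3) + C3*exp(4*b/3) - 2*b^3 - 57*b^2/4 - 409*b/8


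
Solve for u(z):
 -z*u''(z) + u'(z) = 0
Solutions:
 u(z) = C1 + C2*z^2


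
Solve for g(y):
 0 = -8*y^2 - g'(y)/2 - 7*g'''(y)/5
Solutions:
 g(y) = C1 + C2*sin(sqrt(70)*y/14) + C3*cos(sqrt(70)*y/14) - 16*y^3/3 + 448*y/5


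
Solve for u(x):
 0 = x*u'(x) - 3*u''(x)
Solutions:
 u(x) = C1 + C2*erfi(sqrt(6)*x/6)


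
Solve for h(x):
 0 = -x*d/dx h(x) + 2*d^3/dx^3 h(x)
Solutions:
 h(x) = C1 + Integral(C2*airyai(2^(2/3)*x/2) + C3*airybi(2^(2/3)*x/2), x)


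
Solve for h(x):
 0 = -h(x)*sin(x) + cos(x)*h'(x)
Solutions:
 h(x) = C1/cos(x)


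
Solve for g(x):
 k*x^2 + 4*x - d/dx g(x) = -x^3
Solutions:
 g(x) = C1 + k*x^3/3 + x^4/4 + 2*x^2


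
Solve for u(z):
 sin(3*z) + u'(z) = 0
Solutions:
 u(z) = C1 + cos(3*z)/3


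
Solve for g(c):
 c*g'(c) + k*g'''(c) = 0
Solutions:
 g(c) = C1 + Integral(C2*airyai(c*(-1/k)^(1/3)) + C3*airybi(c*(-1/k)^(1/3)), c)


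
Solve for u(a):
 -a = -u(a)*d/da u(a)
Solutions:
 u(a) = -sqrt(C1 + a^2)
 u(a) = sqrt(C1 + a^2)


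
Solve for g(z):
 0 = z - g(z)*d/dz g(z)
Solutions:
 g(z) = -sqrt(C1 + z^2)
 g(z) = sqrt(C1 + z^2)


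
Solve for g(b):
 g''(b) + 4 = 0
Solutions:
 g(b) = C1 + C2*b - 2*b^2


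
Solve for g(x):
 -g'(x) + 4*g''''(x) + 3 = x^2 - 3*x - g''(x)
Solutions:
 g(x) = C1 + C4*exp(x/2) - x^3/3 + x^2/2 + 4*x + (C2*sin(sqrt(7)*x/4) + C3*cos(sqrt(7)*x/4))*exp(-x/4)


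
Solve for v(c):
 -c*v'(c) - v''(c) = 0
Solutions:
 v(c) = C1 + C2*erf(sqrt(2)*c/2)


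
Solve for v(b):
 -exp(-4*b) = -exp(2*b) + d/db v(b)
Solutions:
 v(b) = C1 + exp(2*b)/2 + exp(-4*b)/4


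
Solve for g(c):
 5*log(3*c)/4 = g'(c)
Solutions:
 g(c) = C1 + 5*c*log(c)/4 - 5*c/4 + 5*c*log(3)/4


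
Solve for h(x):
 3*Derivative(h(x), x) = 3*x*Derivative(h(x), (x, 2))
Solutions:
 h(x) = C1 + C2*x^2


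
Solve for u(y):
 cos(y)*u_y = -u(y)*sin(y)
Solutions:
 u(y) = C1*cos(y)


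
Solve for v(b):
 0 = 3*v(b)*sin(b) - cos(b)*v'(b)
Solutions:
 v(b) = C1/cos(b)^3


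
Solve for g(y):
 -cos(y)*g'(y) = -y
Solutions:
 g(y) = C1 + Integral(y/cos(y), y)


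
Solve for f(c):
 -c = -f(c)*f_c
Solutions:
 f(c) = -sqrt(C1 + c^2)
 f(c) = sqrt(C1 + c^2)


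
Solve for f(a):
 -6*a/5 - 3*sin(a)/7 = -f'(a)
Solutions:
 f(a) = C1 + 3*a^2/5 - 3*cos(a)/7


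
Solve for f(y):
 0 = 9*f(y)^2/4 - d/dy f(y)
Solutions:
 f(y) = -4/(C1 + 9*y)


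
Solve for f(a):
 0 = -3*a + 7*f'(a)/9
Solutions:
 f(a) = C1 + 27*a^2/14


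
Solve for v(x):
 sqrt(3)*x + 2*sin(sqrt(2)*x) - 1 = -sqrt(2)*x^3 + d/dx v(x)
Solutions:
 v(x) = C1 + sqrt(2)*x^4/4 + sqrt(3)*x^2/2 - x - sqrt(2)*cos(sqrt(2)*x)


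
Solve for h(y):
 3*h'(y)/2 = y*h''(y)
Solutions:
 h(y) = C1 + C2*y^(5/2)


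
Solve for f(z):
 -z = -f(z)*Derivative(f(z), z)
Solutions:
 f(z) = -sqrt(C1 + z^2)
 f(z) = sqrt(C1 + z^2)


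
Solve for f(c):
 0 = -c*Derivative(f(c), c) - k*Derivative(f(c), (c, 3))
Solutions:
 f(c) = C1 + Integral(C2*airyai(c*(-1/k)^(1/3)) + C3*airybi(c*(-1/k)^(1/3)), c)


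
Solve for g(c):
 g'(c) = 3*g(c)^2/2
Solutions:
 g(c) = -2/(C1 + 3*c)


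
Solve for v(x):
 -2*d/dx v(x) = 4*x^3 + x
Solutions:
 v(x) = C1 - x^4/2 - x^2/4


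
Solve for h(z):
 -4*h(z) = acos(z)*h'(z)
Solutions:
 h(z) = C1*exp(-4*Integral(1/acos(z), z))


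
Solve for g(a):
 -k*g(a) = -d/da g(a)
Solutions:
 g(a) = C1*exp(a*k)


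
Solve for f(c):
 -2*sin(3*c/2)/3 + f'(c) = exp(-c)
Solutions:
 f(c) = C1 - 4*cos(3*c/2)/9 - exp(-c)


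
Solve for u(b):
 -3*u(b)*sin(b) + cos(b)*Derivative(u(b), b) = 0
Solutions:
 u(b) = C1/cos(b)^3


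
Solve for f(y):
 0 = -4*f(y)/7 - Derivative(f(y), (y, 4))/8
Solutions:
 f(y) = (C1*sin(14^(3/4)*y/7) + C2*cos(14^(3/4)*y/7))*exp(-14^(3/4)*y/7) + (C3*sin(14^(3/4)*y/7) + C4*cos(14^(3/4)*y/7))*exp(14^(3/4)*y/7)


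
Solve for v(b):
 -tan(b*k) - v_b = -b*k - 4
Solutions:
 v(b) = C1 + b^2*k/2 + 4*b - Piecewise((-log(cos(b*k))/k, Ne(k, 0)), (0, True))
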